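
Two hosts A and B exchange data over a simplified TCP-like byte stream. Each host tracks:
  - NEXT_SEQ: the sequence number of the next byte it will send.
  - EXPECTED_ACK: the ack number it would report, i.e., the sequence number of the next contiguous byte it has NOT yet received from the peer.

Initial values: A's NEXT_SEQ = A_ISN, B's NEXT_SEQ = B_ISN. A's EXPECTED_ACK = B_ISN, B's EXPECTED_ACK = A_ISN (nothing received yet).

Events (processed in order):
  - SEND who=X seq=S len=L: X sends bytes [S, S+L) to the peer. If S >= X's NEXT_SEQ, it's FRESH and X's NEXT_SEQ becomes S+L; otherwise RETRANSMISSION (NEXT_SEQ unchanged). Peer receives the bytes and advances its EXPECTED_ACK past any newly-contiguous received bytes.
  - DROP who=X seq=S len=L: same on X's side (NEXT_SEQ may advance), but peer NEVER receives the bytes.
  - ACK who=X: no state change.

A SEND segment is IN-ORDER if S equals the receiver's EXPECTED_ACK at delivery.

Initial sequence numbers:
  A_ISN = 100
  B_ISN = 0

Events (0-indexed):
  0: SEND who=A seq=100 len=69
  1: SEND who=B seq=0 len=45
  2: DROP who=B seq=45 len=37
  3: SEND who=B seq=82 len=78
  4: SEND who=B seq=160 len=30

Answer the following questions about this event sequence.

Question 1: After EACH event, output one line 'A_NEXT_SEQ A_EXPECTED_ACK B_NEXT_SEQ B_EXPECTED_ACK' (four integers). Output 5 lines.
169 0 0 169
169 45 45 169
169 45 82 169
169 45 160 169
169 45 190 169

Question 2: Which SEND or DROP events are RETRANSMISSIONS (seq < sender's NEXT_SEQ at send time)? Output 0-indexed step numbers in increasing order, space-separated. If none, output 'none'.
Step 0: SEND seq=100 -> fresh
Step 1: SEND seq=0 -> fresh
Step 2: DROP seq=45 -> fresh
Step 3: SEND seq=82 -> fresh
Step 4: SEND seq=160 -> fresh

Answer: none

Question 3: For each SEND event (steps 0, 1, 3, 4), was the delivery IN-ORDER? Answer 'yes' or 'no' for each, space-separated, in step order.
Step 0: SEND seq=100 -> in-order
Step 1: SEND seq=0 -> in-order
Step 3: SEND seq=82 -> out-of-order
Step 4: SEND seq=160 -> out-of-order

Answer: yes yes no no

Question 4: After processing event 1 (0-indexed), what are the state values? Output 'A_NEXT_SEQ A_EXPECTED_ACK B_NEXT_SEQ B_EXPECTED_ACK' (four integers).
After event 0: A_seq=169 A_ack=0 B_seq=0 B_ack=169
After event 1: A_seq=169 A_ack=45 B_seq=45 B_ack=169

169 45 45 169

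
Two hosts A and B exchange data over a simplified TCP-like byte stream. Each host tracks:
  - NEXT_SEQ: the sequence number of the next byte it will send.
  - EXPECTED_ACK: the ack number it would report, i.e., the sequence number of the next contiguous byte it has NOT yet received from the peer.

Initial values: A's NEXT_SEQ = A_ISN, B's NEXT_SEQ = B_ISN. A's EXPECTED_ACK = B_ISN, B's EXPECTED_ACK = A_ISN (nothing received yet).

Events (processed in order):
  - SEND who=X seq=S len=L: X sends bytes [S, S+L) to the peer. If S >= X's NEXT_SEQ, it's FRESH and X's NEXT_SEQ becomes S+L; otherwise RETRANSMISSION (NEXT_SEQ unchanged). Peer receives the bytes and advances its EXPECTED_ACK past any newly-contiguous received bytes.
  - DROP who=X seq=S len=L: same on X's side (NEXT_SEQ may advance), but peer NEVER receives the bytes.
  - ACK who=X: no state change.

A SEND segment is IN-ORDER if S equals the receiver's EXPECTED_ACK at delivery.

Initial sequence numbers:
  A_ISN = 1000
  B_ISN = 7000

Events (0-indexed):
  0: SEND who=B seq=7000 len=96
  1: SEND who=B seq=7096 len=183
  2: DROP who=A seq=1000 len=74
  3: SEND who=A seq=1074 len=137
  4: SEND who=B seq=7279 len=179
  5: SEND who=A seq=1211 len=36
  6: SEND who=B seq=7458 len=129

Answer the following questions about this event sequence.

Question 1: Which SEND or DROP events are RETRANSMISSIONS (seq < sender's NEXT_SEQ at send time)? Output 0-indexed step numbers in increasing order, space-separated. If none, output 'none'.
Step 0: SEND seq=7000 -> fresh
Step 1: SEND seq=7096 -> fresh
Step 2: DROP seq=1000 -> fresh
Step 3: SEND seq=1074 -> fresh
Step 4: SEND seq=7279 -> fresh
Step 5: SEND seq=1211 -> fresh
Step 6: SEND seq=7458 -> fresh

Answer: none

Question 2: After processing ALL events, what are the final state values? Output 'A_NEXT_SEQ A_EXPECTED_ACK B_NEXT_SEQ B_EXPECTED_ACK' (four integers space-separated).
After event 0: A_seq=1000 A_ack=7096 B_seq=7096 B_ack=1000
After event 1: A_seq=1000 A_ack=7279 B_seq=7279 B_ack=1000
After event 2: A_seq=1074 A_ack=7279 B_seq=7279 B_ack=1000
After event 3: A_seq=1211 A_ack=7279 B_seq=7279 B_ack=1000
After event 4: A_seq=1211 A_ack=7458 B_seq=7458 B_ack=1000
After event 5: A_seq=1247 A_ack=7458 B_seq=7458 B_ack=1000
After event 6: A_seq=1247 A_ack=7587 B_seq=7587 B_ack=1000

Answer: 1247 7587 7587 1000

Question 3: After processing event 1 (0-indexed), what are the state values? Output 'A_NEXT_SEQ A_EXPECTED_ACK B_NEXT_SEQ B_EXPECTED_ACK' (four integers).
After event 0: A_seq=1000 A_ack=7096 B_seq=7096 B_ack=1000
After event 1: A_seq=1000 A_ack=7279 B_seq=7279 B_ack=1000

1000 7279 7279 1000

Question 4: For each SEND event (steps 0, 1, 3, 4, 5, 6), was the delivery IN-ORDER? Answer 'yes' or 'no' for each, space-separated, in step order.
Step 0: SEND seq=7000 -> in-order
Step 1: SEND seq=7096 -> in-order
Step 3: SEND seq=1074 -> out-of-order
Step 4: SEND seq=7279 -> in-order
Step 5: SEND seq=1211 -> out-of-order
Step 6: SEND seq=7458 -> in-order

Answer: yes yes no yes no yes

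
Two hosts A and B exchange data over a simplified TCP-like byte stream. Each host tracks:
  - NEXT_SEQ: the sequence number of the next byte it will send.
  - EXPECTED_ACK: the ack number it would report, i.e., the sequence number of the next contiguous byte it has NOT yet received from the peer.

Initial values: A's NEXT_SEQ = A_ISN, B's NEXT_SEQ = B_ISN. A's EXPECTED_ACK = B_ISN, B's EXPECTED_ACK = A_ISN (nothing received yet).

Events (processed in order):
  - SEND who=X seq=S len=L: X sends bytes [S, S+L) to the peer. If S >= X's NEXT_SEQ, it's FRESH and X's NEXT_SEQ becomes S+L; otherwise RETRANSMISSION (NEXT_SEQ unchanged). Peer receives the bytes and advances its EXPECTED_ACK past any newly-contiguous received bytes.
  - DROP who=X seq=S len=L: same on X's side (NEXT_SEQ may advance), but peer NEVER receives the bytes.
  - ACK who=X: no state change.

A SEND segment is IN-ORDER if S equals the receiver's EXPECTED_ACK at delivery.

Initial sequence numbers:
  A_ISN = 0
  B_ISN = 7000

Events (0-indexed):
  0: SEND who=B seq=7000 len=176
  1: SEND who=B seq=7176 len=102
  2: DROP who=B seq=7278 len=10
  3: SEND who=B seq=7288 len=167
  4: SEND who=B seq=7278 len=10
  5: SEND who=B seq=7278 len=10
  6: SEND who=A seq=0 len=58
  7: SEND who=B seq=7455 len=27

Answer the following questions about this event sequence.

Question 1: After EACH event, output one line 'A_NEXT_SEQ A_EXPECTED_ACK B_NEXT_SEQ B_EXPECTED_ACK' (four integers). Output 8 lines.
0 7176 7176 0
0 7278 7278 0
0 7278 7288 0
0 7278 7455 0
0 7455 7455 0
0 7455 7455 0
58 7455 7455 58
58 7482 7482 58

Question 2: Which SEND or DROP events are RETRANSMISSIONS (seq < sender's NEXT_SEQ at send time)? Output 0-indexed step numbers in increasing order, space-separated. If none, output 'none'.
Answer: 4 5

Derivation:
Step 0: SEND seq=7000 -> fresh
Step 1: SEND seq=7176 -> fresh
Step 2: DROP seq=7278 -> fresh
Step 3: SEND seq=7288 -> fresh
Step 4: SEND seq=7278 -> retransmit
Step 5: SEND seq=7278 -> retransmit
Step 6: SEND seq=0 -> fresh
Step 7: SEND seq=7455 -> fresh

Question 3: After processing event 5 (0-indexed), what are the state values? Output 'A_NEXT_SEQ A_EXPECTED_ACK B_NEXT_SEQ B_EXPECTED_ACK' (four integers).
After event 0: A_seq=0 A_ack=7176 B_seq=7176 B_ack=0
After event 1: A_seq=0 A_ack=7278 B_seq=7278 B_ack=0
After event 2: A_seq=0 A_ack=7278 B_seq=7288 B_ack=0
After event 3: A_seq=0 A_ack=7278 B_seq=7455 B_ack=0
After event 4: A_seq=0 A_ack=7455 B_seq=7455 B_ack=0
After event 5: A_seq=0 A_ack=7455 B_seq=7455 B_ack=0

0 7455 7455 0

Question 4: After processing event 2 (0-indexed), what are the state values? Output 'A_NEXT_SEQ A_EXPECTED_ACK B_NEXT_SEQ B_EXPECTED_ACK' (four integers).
After event 0: A_seq=0 A_ack=7176 B_seq=7176 B_ack=0
After event 1: A_seq=0 A_ack=7278 B_seq=7278 B_ack=0
After event 2: A_seq=0 A_ack=7278 B_seq=7288 B_ack=0

0 7278 7288 0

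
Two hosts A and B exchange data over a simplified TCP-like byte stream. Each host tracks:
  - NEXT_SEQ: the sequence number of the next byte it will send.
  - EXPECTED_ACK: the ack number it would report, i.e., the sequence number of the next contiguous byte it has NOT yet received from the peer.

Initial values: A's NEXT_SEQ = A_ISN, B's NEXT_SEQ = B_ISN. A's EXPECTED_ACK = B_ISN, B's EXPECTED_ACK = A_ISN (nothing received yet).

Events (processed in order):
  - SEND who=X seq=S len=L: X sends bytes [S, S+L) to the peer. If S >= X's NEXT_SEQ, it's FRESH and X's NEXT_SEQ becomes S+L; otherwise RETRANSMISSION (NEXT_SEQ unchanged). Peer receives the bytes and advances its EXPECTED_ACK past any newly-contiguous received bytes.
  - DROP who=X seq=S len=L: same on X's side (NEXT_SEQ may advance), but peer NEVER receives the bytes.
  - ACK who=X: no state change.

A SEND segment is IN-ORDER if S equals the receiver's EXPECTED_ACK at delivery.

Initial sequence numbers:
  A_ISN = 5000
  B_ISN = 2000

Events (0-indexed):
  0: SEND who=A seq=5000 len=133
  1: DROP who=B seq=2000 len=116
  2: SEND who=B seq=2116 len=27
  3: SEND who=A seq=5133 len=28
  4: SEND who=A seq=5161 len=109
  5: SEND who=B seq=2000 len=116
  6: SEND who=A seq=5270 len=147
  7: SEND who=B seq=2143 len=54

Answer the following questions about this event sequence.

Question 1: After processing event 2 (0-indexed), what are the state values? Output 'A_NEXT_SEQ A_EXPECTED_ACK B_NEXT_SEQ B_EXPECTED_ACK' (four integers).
After event 0: A_seq=5133 A_ack=2000 B_seq=2000 B_ack=5133
After event 1: A_seq=5133 A_ack=2000 B_seq=2116 B_ack=5133
After event 2: A_seq=5133 A_ack=2000 B_seq=2143 B_ack=5133

5133 2000 2143 5133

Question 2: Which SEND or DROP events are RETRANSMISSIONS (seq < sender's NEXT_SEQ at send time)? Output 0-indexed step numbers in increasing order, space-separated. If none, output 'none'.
Step 0: SEND seq=5000 -> fresh
Step 1: DROP seq=2000 -> fresh
Step 2: SEND seq=2116 -> fresh
Step 3: SEND seq=5133 -> fresh
Step 4: SEND seq=5161 -> fresh
Step 5: SEND seq=2000 -> retransmit
Step 6: SEND seq=5270 -> fresh
Step 7: SEND seq=2143 -> fresh

Answer: 5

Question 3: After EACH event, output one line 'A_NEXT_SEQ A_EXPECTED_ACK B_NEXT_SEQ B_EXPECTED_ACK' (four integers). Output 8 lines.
5133 2000 2000 5133
5133 2000 2116 5133
5133 2000 2143 5133
5161 2000 2143 5161
5270 2000 2143 5270
5270 2143 2143 5270
5417 2143 2143 5417
5417 2197 2197 5417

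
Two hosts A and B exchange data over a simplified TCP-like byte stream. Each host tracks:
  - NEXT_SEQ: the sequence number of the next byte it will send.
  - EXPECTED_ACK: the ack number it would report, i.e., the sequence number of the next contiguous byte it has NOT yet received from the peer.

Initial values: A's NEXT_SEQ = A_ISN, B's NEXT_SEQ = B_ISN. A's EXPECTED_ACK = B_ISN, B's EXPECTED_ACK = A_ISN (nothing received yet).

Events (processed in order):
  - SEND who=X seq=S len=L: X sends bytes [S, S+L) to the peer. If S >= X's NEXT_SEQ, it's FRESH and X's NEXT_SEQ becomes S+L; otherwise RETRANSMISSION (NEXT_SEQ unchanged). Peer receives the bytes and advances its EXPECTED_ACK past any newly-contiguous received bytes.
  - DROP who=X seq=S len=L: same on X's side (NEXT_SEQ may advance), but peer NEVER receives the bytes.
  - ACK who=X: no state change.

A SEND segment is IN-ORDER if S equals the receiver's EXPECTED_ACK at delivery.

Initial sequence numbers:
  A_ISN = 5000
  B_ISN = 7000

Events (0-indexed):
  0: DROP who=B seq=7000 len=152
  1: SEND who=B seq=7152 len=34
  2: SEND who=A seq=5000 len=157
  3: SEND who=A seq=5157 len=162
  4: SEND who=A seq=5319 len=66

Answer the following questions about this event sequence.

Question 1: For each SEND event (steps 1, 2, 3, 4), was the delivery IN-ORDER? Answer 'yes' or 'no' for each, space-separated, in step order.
Step 1: SEND seq=7152 -> out-of-order
Step 2: SEND seq=5000 -> in-order
Step 3: SEND seq=5157 -> in-order
Step 4: SEND seq=5319 -> in-order

Answer: no yes yes yes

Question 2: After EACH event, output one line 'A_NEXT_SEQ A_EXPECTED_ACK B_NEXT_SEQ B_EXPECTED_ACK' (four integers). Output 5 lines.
5000 7000 7152 5000
5000 7000 7186 5000
5157 7000 7186 5157
5319 7000 7186 5319
5385 7000 7186 5385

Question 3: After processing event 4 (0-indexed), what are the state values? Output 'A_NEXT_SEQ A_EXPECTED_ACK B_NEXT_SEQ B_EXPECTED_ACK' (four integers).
After event 0: A_seq=5000 A_ack=7000 B_seq=7152 B_ack=5000
After event 1: A_seq=5000 A_ack=7000 B_seq=7186 B_ack=5000
After event 2: A_seq=5157 A_ack=7000 B_seq=7186 B_ack=5157
After event 3: A_seq=5319 A_ack=7000 B_seq=7186 B_ack=5319
After event 4: A_seq=5385 A_ack=7000 B_seq=7186 B_ack=5385

5385 7000 7186 5385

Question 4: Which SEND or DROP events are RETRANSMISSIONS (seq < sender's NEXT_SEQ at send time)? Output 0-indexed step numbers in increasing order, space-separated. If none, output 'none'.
Step 0: DROP seq=7000 -> fresh
Step 1: SEND seq=7152 -> fresh
Step 2: SEND seq=5000 -> fresh
Step 3: SEND seq=5157 -> fresh
Step 4: SEND seq=5319 -> fresh

Answer: none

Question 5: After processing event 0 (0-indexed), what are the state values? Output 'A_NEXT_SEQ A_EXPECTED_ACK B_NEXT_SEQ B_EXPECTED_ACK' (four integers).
After event 0: A_seq=5000 A_ack=7000 B_seq=7152 B_ack=5000

5000 7000 7152 5000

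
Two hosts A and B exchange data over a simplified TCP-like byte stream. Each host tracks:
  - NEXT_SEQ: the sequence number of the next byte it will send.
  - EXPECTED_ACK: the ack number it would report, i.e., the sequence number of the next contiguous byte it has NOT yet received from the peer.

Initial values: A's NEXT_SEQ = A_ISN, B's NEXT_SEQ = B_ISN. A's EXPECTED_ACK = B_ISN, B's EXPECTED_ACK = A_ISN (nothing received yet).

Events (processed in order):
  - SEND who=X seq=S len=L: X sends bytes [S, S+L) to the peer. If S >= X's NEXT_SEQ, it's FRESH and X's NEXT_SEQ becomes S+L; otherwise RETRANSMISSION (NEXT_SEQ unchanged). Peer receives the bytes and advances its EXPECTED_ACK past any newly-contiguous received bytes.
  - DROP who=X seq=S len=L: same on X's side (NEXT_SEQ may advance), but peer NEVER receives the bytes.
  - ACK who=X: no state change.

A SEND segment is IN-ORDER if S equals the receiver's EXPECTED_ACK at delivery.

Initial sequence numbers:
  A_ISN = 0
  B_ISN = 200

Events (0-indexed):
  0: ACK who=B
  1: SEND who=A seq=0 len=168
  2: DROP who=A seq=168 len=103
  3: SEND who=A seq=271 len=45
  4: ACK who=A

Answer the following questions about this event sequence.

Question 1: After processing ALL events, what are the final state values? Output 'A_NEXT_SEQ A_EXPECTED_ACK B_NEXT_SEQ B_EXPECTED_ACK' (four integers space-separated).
Answer: 316 200 200 168

Derivation:
After event 0: A_seq=0 A_ack=200 B_seq=200 B_ack=0
After event 1: A_seq=168 A_ack=200 B_seq=200 B_ack=168
After event 2: A_seq=271 A_ack=200 B_seq=200 B_ack=168
After event 3: A_seq=316 A_ack=200 B_seq=200 B_ack=168
After event 4: A_seq=316 A_ack=200 B_seq=200 B_ack=168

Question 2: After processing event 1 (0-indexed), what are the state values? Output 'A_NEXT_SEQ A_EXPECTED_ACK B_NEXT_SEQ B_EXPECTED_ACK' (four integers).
After event 0: A_seq=0 A_ack=200 B_seq=200 B_ack=0
After event 1: A_seq=168 A_ack=200 B_seq=200 B_ack=168

168 200 200 168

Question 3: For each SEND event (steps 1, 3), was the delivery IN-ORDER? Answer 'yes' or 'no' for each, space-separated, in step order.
Answer: yes no

Derivation:
Step 1: SEND seq=0 -> in-order
Step 3: SEND seq=271 -> out-of-order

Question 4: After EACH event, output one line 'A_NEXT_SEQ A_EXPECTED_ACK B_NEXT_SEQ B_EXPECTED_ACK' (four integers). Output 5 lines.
0 200 200 0
168 200 200 168
271 200 200 168
316 200 200 168
316 200 200 168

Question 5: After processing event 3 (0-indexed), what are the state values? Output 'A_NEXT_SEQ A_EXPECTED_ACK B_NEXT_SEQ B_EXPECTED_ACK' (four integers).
After event 0: A_seq=0 A_ack=200 B_seq=200 B_ack=0
After event 1: A_seq=168 A_ack=200 B_seq=200 B_ack=168
After event 2: A_seq=271 A_ack=200 B_seq=200 B_ack=168
After event 3: A_seq=316 A_ack=200 B_seq=200 B_ack=168

316 200 200 168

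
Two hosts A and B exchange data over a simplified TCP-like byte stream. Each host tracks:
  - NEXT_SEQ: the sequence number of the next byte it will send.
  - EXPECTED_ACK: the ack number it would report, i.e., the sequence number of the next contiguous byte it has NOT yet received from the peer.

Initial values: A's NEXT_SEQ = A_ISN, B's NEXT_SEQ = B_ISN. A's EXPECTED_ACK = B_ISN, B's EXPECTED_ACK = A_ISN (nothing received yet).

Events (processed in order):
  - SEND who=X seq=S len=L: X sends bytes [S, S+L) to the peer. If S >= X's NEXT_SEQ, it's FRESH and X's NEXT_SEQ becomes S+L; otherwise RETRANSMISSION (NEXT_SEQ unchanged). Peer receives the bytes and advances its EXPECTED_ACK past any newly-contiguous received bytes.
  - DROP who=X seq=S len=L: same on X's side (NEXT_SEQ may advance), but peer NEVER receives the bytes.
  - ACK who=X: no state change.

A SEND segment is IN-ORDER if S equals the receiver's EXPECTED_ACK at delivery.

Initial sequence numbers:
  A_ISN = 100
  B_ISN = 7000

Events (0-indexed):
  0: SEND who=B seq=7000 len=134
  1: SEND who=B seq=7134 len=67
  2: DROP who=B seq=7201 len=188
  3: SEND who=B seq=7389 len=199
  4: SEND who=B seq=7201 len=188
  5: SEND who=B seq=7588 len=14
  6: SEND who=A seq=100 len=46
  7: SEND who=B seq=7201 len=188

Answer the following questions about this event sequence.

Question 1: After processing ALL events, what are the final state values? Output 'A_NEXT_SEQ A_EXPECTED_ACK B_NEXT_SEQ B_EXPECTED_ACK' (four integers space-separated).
After event 0: A_seq=100 A_ack=7134 B_seq=7134 B_ack=100
After event 1: A_seq=100 A_ack=7201 B_seq=7201 B_ack=100
After event 2: A_seq=100 A_ack=7201 B_seq=7389 B_ack=100
After event 3: A_seq=100 A_ack=7201 B_seq=7588 B_ack=100
After event 4: A_seq=100 A_ack=7588 B_seq=7588 B_ack=100
After event 5: A_seq=100 A_ack=7602 B_seq=7602 B_ack=100
After event 6: A_seq=146 A_ack=7602 B_seq=7602 B_ack=146
After event 7: A_seq=146 A_ack=7602 B_seq=7602 B_ack=146

Answer: 146 7602 7602 146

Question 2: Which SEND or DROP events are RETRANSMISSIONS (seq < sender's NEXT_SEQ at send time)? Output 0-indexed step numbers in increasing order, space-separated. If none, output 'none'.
Answer: 4 7

Derivation:
Step 0: SEND seq=7000 -> fresh
Step 1: SEND seq=7134 -> fresh
Step 2: DROP seq=7201 -> fresh
Step 3: SEND seq=7389 -> fresh
Step 4: SEND seq=7201 -> retransmit
Step 5: SEND seq=7588 -> fresh
Step 6: SEND seq=100 -> fresh
Step 7: SEND seq=7201 -> retransmit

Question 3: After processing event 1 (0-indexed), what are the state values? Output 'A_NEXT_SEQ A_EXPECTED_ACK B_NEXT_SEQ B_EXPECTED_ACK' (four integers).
After event 0: A_seq=100 A_ack=7134 B_seq=7134 B_ack=100
After event 1: A_seq=100 A_ack=7201 B_seq=7201 B_ack=100

100 7201 7201 100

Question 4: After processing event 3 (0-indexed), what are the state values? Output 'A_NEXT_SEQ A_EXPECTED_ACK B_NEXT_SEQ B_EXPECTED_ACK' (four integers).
After event 0: A_seq=100 A_ack=7134 B_seq=7134 B_ack=100
After event 1: A_seq=100 A_ack=7201 B_seq=7201 B_ack=100
After event 2: A_seq=100 A_ack=7201 B_seq=7389 B_ack=100
After event 3: A_seq=100 A_ack=7201 B_seq=7588 B_ack=100

100 7201 7588 100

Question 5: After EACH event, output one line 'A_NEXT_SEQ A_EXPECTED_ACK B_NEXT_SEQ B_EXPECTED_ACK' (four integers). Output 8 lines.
100 7134 7134 100
100 7201 7201 100
100 7201 7389 100
100 7201 7588 100
100 7588 7588 100
100 7602 7602 100
146 7602 7602 146
146 7602 7602 146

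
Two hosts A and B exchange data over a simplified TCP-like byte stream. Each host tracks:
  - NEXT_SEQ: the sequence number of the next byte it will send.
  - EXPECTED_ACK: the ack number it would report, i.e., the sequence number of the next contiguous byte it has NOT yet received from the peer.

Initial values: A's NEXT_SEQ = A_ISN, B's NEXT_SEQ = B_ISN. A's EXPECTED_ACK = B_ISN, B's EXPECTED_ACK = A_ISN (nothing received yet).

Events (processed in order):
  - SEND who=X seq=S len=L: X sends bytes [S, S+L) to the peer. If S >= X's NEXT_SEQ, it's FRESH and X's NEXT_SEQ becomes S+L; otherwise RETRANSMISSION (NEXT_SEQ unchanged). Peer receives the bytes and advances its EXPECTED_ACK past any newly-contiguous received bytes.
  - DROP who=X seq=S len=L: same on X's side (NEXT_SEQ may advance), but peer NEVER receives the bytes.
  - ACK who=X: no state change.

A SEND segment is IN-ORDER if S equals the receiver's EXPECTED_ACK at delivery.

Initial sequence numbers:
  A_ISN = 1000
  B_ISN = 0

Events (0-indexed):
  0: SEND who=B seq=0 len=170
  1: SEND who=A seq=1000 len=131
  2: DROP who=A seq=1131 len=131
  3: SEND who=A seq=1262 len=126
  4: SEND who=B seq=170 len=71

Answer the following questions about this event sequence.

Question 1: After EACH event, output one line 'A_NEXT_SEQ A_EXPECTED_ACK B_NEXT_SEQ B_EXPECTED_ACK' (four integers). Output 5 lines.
1000 170 170 1000
1131 170 170 1131
1262 170 170 1131
1388 170 170 1131
1388 241 241 1131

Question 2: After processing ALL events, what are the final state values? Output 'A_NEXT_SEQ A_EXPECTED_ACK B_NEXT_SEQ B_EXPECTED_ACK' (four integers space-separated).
Answer: 1388 241 241 1131

Derivation:
After event 0: A_seq=1000 A_ack=170 B_seq=170 B_ack=1000
After event 1: A_seq=1131 A_ack=170 B_seq=170 B_ack=1131
After event 2: A_seq=1262 A_ack=170 B_seq=170 B_ack=1131
After event 3: A_seq=1388 A_ack=170 B_seq=170 B_ack=1131
After event 4: A_seq=1388 A_ack=241 B_seq=241 B_ack=1131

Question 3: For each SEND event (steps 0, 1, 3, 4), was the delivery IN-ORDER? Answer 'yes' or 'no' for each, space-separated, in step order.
Answer: yes yes no yes

Derivation:
Step 0: SEND seq=0 -> in-order
Step 1: SEND seq=1000 -> in-order
Step 3: SEND seq=1262 -> out-of-order
Step 4: SEND seq=170 -> in-order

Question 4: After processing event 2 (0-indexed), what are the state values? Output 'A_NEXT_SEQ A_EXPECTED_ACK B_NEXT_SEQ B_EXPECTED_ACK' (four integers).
After event 0: A_seq=1000 A_ack=170 B_seq=170 B_ack=1000
After event 1: A_seq=1131 A_ack=170 B_seq=170 B_ack=1131
After event 2: A_seq=1262 A_ack=170 B_seq=170 B_ack=1131

1262 170 170 1131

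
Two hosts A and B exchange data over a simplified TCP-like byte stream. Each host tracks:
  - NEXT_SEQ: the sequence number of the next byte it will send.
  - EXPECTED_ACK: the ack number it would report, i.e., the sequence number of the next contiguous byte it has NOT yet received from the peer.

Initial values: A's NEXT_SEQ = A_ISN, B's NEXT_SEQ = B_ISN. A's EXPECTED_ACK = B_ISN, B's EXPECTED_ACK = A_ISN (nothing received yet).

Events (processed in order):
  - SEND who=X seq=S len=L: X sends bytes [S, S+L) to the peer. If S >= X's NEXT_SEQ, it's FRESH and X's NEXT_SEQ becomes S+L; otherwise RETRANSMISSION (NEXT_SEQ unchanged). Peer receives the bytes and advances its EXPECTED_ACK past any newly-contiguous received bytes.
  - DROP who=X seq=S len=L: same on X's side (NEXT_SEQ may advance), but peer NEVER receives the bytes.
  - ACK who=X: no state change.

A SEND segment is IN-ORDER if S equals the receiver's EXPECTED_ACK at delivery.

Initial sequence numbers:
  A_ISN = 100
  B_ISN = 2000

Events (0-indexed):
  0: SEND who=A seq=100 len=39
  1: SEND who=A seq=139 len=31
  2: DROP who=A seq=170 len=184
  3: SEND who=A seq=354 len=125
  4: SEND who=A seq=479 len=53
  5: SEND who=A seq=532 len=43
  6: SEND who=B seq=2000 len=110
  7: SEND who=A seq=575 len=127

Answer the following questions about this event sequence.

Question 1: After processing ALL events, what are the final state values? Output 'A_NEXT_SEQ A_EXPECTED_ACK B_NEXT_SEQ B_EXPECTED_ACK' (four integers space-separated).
Answer: 702 2110 2110 170

Derivation:
After event 0: A_seq=139 A_ack=2000 B_seq=2000 B_ack=139
After event 1: A_seq=170 A_ack=2000 B_seq=2000 B_ack=170
After event 2: A_seq=354 A_ack=2000 B_seq=2000 B_ack=170
After event 3: A_seq=479 A_ack=2000 B_seq=2000 B_ack=170
After event 4: A_seq=532 A_ack=2000 B_seq=2000 B_ack=170
After event 5: A_seq=575 A_ack=2000 B_seq=2000 B_ack=170
After event 6: A_seq=575 A_ack=2110 B_seq=2110 B_ack=170
After event 7: A_seq=702 A_ack=2110 B_seq=2110 B_ack=170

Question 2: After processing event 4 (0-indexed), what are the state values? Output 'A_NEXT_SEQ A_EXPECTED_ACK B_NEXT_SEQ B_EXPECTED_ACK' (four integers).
After event 0: A_seq=139 A_ack=2000 B_seq=2000 B_ack=139
After event 1: A_seq=170 A_ack=2000 B_seq=2000 B_ack=170
After event 2: A_seq=354 A_ack=2000 B_seq=2000 B_ack=170
After event 3: A_seq=479 A_ack=2000 B_seq=2000 B_ack=170
After event 4: A_seq=532 A_ack=2000 B_seq=2000 B_ack=170

532 2000 2000 170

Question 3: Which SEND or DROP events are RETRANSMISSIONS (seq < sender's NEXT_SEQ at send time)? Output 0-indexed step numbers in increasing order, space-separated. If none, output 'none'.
Answer: none

Derivation:
Step 0: SEND seq=100 -> fresh
Step 1: SEND seq=139 -> fresh
Step 2: DROP seq=170 -> fresh
Step 3: SEND seq=354 -> fresh
Step 4: SEND seq=479 -> fresh
Step 5: SEND seq=532 -> fresh
Step 6: SEND seq=2000 -> fresh
Step 7: SEND seq=575 -> fresh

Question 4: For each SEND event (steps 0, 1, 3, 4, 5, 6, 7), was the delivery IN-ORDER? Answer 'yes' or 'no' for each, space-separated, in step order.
Step 0: SEND seq=100 -> in-order
Step 1: SEND seq=139 -> in-order
Step 3: SEND seq=354 -> out-of-order
Step 4: SEND seq=479 -> out-of-order
Step 5: SEND seq=532 -> out-of-order
Step 6: SEND seq=2000 -> in-order
Step 7: SEND seq=575 -> out-of-order

Answer: yes yes no no no yes no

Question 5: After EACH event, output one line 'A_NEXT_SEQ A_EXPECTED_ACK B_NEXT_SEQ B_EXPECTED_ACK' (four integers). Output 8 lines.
139 2000 2000 139
170 2000 2000 170
354 2000 2000 170
479 2000 2000 170
532 2000 2000 170
575 2000 2000 170
575 2110 2110 170
702 2110 2110 170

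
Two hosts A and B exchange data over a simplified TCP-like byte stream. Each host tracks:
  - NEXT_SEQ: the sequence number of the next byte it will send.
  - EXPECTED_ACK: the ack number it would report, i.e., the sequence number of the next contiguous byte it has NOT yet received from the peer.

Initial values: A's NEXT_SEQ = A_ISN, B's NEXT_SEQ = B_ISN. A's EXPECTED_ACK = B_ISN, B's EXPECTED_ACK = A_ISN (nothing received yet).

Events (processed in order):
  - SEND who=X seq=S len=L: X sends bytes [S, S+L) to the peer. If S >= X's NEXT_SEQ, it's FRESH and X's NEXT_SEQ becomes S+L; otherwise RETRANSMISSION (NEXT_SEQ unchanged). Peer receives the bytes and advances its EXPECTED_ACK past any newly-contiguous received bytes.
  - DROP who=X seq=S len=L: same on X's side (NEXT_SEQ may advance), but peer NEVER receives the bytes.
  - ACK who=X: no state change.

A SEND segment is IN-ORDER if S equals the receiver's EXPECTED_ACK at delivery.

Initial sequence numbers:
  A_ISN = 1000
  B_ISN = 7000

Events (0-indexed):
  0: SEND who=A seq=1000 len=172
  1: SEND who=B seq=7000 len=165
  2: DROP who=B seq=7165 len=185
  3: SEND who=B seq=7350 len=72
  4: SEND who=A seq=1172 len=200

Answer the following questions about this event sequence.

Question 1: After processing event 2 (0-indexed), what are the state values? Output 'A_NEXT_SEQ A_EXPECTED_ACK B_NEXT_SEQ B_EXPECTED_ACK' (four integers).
After event 0: A_seq=1172 A_ack=7000 B_seq=7000 B_ack=1172
After event 1: A_seq=1172 A_ack=7165 B_seq=7165 B_ack=1172
After event 2: A_seq=1172 A_ack=7165 B_seq=7350 B_ack=1172

1172 7165 7350 1172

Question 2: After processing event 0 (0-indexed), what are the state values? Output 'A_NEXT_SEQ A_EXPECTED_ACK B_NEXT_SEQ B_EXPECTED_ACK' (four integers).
After event 0: A_seq=1172 A_ack=7000 B_seq=7000 B_ack=1172

1172 7000 7000 1172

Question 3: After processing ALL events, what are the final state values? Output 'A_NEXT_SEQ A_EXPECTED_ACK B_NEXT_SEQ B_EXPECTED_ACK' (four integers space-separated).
After event 0: A_seq=1172 A_ack=7000 B_seq=7000 B_ack=1172
After event 1: A_seq=1172 A_ack=7165 B_seq=7165 B_ack=1172
After event 2: A_seq=1172 A_ack=7165 B_seq=7350 B_ack=1172
After event 3: A_seq=1172 A_ack=7165 B_seq=7422 B_ack=1172
After event 4: A_seq=1372 A_ack=7165 B_seq=7422 B_ack=1372

Answer: 1372 7165 7422 1372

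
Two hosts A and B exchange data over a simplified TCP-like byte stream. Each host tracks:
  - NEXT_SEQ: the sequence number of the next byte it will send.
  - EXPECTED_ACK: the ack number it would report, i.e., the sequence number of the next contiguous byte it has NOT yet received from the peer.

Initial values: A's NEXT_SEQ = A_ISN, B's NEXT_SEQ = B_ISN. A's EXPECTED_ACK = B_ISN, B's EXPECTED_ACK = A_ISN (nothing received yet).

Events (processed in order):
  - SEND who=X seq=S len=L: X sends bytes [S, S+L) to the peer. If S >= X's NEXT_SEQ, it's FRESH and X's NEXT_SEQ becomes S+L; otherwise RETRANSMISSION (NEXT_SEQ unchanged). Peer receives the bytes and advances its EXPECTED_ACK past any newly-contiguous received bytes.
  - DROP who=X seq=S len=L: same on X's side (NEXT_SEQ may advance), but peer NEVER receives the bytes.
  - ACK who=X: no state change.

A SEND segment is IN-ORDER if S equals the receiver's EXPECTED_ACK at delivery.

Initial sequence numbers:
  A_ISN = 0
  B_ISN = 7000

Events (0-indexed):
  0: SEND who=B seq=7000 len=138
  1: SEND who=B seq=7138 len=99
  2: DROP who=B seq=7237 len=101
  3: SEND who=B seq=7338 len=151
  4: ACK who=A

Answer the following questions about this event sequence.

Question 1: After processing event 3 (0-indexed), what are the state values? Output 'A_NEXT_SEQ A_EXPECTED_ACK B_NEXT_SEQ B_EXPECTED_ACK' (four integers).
After event 0: A_seq=0 A_ack=7138 B_seq=7138 B_ack=0
After event 1: A_seq=0 A_ack=7237 B_seq=7237 B_ack=0
After event 2: A_seq=0 A_ack=7237 B_seq=7338 B_ack=0
After event 3: A_seq=0 A_ack=7237 B_seq=7489 B_ack=0

0 7237 7489 0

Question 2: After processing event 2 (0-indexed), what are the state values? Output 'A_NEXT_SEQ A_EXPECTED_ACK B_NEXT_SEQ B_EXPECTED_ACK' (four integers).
After event 0: A_seq=0 A_ack=7138 B_seq=7138 B_ack=0
After event 1: A_seq=0 A_ack=7237 B_seq=7237 B_ack=0
After event 2: A_seq=0 A_ack=7237 B_seq=7338 B_ack=0

0 7237 7338 0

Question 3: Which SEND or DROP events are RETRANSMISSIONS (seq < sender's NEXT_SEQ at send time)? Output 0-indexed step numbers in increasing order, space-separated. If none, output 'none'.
Answer: none

Derivation:
Step 0: SEND seq=7000 -> fresh
Step 1: SEND seq=7138 -> fresh
Step 2: DROP seq=7237 -> fresh
Step 3: SEND seq=7338 -> fresh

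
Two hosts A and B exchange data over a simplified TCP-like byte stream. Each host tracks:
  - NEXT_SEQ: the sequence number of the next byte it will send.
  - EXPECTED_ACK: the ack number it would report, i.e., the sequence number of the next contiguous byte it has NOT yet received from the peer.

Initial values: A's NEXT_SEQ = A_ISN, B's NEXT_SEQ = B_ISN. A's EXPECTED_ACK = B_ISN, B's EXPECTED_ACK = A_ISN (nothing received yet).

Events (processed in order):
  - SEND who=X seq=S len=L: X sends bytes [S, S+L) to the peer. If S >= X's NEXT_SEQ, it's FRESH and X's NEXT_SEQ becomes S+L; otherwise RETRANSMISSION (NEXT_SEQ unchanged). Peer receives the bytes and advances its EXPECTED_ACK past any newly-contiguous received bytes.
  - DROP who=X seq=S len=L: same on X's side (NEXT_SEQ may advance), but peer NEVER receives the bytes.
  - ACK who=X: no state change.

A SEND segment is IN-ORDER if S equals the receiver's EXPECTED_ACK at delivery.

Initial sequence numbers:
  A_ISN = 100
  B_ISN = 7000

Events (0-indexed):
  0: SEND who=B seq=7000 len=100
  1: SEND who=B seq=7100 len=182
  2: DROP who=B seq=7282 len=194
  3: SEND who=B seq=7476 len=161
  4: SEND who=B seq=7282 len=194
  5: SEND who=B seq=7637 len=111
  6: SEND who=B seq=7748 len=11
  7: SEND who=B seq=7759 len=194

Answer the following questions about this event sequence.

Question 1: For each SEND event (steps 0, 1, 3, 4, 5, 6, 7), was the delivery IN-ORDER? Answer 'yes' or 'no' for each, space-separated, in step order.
Step 0: SEND seq=7000 -> in-order
Step 1: SEND seq=7100 -> in-order
Step 3: SEND seq=7476 -> out-of-order
Step 4: SEND seq=7282 -> in-order
Step 5: SEND seq=7637 -> in-order
Step 6: SEND seq=7748 -> in-order
Step 7: SEND seq=7759 -> in-order

Answer: yes yes no yes yes yes yes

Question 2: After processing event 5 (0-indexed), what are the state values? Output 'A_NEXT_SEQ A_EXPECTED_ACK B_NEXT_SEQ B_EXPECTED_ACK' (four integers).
After event 0: A_seq=100 A_ack=7100 B_seq=7100 B_ack=100
After event 1: A_seq=100 A_ack=7282 B_seq=7282 B_ack=100
After event 2: A_seq=100 A_ack=7282 B_seq=7476 B_ack=100
After event 3: A_seq=100 A_ack=7282 B_seq=7637 B_ack=100
After event 4: A_seq=100 A_ack=7637 B_seq=7637 B_ack=100
After event 5: A_seq=100 A_ack=7748 B_seq=7748 B_ack=100

100 7748 7748 100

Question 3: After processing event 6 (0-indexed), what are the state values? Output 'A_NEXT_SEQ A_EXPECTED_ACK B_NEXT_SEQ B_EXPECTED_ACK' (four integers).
After event 0: A_seq=100 A_ack=7100 B_seq=7100 B_ack=100
After event 1: A_seq=100 A_ack=7282 B_seq=7282 B_ack=100
After event 2: A_seq=100 A_ack=7282 B_seq=7476 B_ack=100
After event 3: A_seq=100 A_ack=7282 B_seq=7637 B_ack=100
After event 4: A_seq=100 A_ack=7637 B_seq=7637 B_ack=100
After event 5: A_seq=100 A_ack=7748 B_seq=7748 B_ack=100
After event 6: A_seq=100 A_ack=7759 B_seq=7759 B_ack=100

100 7759 7759 100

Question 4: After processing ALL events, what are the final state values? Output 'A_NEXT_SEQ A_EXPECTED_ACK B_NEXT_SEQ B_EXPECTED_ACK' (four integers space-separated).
Answer: 100 7953 7953 100

Derivation:
After event 0: A_seq=100 A_ack=7100 B_seq=7100 B_ack=100
After event 1: A_seq=100 A_ack=7282 B_seq=7282 B_ack=100
After event 2: A_seq=100 A_ack=7282 B_seq=7476 B_ack=100
After event 3: A_seq=100 A_ack=7282 B_seq=7637 B_ack=100
After event 4: A_seq=100 A_ack=7637 B_seq=7637 B_ack=100
After event 5: A_seq=100 A_ack=7748 B_seq=7748 B_ack=100
After event 6: A_seq=100 A_ack=7759 B_seq=7759 B_ack=100
After event 7: A_seq=100 A_ack=7953 B_seq=7953 B_ack=100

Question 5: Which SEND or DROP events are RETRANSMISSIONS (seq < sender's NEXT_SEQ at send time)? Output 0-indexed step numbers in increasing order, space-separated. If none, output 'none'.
Answer: 4

Derivation:
Step 0: SEND seq=7000 -> fresh
Step 1: SEND seq=7100 -> fresh
Step 2: DROP seq=7282 -> fresh
Step 3: SEND seq=7476 -> fresh
Step 4: SEND seq=7282 -> retransmit
Step 5: SEND seq=7637 -> fresh
Step 6: SEND seq=7748 -> fresh
Step 7: SEND seq=7759 -> fresh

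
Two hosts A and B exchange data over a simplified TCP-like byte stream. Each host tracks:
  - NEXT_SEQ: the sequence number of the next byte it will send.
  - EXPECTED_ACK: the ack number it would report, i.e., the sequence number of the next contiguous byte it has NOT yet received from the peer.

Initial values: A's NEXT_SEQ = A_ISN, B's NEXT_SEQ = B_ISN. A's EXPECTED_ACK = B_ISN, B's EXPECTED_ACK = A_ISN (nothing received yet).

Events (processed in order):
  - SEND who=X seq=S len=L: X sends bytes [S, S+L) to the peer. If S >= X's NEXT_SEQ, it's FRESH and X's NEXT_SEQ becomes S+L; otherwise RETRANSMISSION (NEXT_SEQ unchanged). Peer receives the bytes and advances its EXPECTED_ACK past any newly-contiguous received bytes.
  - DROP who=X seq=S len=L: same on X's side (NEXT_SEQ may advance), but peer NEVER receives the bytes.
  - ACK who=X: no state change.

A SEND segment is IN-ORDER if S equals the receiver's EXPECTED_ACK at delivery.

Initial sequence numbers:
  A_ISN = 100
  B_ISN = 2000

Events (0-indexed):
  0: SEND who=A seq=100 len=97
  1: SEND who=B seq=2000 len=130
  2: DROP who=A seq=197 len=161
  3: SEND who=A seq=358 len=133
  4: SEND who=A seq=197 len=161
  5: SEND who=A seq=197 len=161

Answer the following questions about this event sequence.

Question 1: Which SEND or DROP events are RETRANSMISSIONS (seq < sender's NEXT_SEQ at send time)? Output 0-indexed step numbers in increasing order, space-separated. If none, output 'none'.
Answer: 4 5

Derivation:
Step 0: SEND seq=100 -> fresh
Step 1: SEND seq=2000 -> fresh
Step 2: DROP seq=197 -> fresh
Step 3: SEND seq=358 -> fresh
Step 4: SEND seq=197 -> retransmit
Step 5: SEND seq=197 -> retransmit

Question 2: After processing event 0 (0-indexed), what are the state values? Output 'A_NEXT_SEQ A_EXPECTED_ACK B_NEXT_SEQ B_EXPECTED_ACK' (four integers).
After event 0: A_seq=197 A_ack=2000 B_seq=2000 B_ack=197

197 2000 2000 197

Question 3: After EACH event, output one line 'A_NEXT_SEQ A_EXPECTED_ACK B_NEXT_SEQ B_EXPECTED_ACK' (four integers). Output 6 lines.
197 2000 2000 197
197 2130 2130 197
358 2130 2130 197
491 2130 2130 197
491 2130 2130 491
491 2130 2130 491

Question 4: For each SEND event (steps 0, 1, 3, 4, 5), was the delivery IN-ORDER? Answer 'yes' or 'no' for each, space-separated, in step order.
Step 0: SEND seq=100 -> in-order
Step 1: SEND seq=2000 -> in-order
Step 3: SEND seq=358 -> out-of-order
Step 4: SEND seq=197 -> in-order
Step 5: SEND seq=197 -> out-of-order

Answer: yes yes no yes no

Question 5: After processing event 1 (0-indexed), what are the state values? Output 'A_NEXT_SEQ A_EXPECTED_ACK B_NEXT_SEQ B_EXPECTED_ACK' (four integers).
After event 0: A_seq=197 A_ack=2000 B_seq=2000 B_ack=197
After event 1: A_seq=197 A_ack=2130 B_seq=2130 B_ack=197

197 2130 2130 197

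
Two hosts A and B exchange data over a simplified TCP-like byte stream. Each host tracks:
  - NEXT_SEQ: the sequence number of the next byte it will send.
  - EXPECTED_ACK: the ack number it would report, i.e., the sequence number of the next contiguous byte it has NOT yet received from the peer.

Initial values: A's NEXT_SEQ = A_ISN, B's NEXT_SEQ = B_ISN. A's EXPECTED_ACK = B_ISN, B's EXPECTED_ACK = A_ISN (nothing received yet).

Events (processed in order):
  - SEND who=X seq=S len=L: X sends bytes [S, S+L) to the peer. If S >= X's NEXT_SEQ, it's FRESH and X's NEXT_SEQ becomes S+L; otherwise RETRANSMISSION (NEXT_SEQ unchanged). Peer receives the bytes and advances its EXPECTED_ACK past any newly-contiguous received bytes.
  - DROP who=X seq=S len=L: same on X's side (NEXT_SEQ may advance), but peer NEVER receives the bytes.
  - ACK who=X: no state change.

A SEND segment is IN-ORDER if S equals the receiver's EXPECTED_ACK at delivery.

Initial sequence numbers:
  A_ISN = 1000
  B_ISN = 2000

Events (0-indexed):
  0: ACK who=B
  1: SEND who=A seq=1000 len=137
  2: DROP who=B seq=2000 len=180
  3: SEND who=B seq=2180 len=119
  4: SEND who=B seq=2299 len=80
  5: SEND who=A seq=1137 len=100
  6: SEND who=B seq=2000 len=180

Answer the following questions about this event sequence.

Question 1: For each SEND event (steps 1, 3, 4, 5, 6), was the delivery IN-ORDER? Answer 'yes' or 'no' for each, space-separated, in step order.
Answer: yes no no yes yes

Derivation:
Step 1: SEND seq=1000 -> in-order
Step 3: SEND seq=2180 -> out-of-order
Step 4: SEND seq=2299 -> out-of-order
Step 5: SEND seq=1137 -> in-order
Step 6: SEND seq=2000 -> in-order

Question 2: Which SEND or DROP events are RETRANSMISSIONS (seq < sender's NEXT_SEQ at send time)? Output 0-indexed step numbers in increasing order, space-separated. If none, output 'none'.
Answer: 6

Derivation:
Step 1: SEND seq=1000 -> fresh
Step 2: DROP seq=2000 -> fresh
Step 3: SEND seq=2180 -> fresh
Step 4: SEND seq=2299 -> fresh
Step 5: SEND seq=1137 -> fresh
Step 6: SEND seq=2000 -> retransmit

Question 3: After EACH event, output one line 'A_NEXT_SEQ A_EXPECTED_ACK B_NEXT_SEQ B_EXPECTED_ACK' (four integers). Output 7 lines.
1000 2000 2000 1000
1137 2000 2000 1137
1137 2000 2180 1137
1137 2000 2299 1137
1137 2000 2379 1137
1237 2000 2379 1237
1237 2379 2379 1237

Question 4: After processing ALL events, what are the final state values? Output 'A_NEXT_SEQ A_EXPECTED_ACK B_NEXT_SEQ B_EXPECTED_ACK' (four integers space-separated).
After event 0: A_seq=1000 A_ack=2000 B_seq=2000 B_ack=1000
After event 1: A_seq=1137 A_ack=2000 B_seq=2000 B_ack=1137
After event 2: A_seq=1137 A_ack=2000 B_seq=2180 B_ack=1137
After event 3: A_seq=1137 A_ack=2000 B_seq=2299 B_ack=1137
After event 4: A_seq=1137 A_ack=2000 B_seq=2379 B_ack=1137
After event 5: A_seq=1237 A_ack=2000 B_seq=2379 B_ack=1237
After event 6: A_seq=1237 A_ack=2379 B_seq=2379 B_ack=1237

Answer: 1237 2379 2379 1237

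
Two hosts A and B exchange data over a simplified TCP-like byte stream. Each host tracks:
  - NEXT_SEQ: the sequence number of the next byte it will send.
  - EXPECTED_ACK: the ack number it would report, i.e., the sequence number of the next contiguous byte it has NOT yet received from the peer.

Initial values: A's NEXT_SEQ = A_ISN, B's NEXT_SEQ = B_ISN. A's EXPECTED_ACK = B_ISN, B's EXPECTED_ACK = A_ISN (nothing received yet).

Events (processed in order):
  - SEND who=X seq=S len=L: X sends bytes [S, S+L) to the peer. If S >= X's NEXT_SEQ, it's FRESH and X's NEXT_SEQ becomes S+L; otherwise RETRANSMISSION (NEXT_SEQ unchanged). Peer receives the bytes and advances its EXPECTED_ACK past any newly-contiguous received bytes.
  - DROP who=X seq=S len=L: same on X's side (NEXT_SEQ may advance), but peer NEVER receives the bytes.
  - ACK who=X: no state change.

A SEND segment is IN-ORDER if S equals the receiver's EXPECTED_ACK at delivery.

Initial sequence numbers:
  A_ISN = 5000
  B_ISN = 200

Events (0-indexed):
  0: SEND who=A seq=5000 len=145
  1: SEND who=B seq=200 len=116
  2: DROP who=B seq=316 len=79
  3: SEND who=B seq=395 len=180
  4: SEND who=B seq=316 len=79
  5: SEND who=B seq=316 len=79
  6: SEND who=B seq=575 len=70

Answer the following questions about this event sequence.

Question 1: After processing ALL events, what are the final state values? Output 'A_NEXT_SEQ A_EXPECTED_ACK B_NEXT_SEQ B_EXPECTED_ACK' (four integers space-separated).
After event 0: A_seq=5145 A_ack=200 B_seq=200 B_ack=5145
After event 1: A_seq=5145 A_ack=316 B_seq=316 B_ack=5145
After event 2: A_seq=5145 A_ack=316 B_seq=395 B_ack=5145
After event 3: A_seq=5145 A_ack=316 B_seq=575 B_ack=5145
After event 4: A_seq=5145 A_ack=575 B_seq=575 B_ack=5145
After event 5: A_seq=5145 A_ack=575 B_seq=575 B_ack=5145
After event 6: A_seq=5145 A_ack=645 B_seq=645 B_ack=5145

Answer: 5145 645 645 5145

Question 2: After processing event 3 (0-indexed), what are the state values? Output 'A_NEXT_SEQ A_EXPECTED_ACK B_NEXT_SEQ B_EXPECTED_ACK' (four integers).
After event 0: A_seq=5145 A_ack=200 B_seq=200 B_ack=5145
After event 1: A_seq=5145 A_ack=316 B_seq=316 B_ack=5145
After event 2: A_seq=5145 A_ack=316 B_seq=395 B_ack=5145
After event 3: A_seq=5145 A_ack=316 B_seq=575 B_ack=5145

5145 316 575 5145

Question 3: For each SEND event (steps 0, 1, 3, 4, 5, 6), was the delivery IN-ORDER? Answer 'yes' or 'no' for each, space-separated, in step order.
Answer: yes yes no yes no yes

Derivation:
Step 0: SEND seq=5000 -> in-order
Step 1: SEND seq=200 -> in-order
Step 3: SEND seq=395 -> out-of-order
Step 4: SEND seq=316 -> in-order
Step 5: SEND seq=316 -> out-of-order
Step 6: SEND seq=575 -> in-order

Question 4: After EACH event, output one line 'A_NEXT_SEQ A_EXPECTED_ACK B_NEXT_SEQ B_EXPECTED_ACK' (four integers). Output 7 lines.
5145 200 200 5145
5145 316 316 5145
5145 316 395 5145
5145 316 575 5145
5145 575 575 5145
5145 575 575 5145
5145 645 645 5145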